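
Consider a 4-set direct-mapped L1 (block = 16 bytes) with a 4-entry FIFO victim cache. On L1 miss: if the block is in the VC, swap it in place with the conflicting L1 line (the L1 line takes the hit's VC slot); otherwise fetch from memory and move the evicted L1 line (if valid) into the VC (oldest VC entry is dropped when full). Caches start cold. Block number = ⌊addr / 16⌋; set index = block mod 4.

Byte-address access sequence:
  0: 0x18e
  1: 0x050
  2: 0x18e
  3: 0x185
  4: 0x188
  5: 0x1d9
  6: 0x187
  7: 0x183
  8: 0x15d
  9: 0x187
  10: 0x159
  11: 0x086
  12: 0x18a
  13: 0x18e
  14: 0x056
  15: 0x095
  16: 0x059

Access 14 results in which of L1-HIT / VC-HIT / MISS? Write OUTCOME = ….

0: 0x18e (blk 24, set 0) → MISS  vc=[]
1: 0x50 (blk 5, set 1) → MISS  vc=[]
2: 0x18e (blk 24, set 0) → L1-HIT  vc=[]
3: 0x185 (blk 24, set 0) → L1-HIT  vc=[]
4: 0x188 (blk 24, set 0) → L1-HIT  vc=[]
5: 0x1d9 (blk 29, set 1) → MISS  vc=[5]
6: 0x187 (blk 24, set 0) → L1-HIT  vc=[5]
7: 0x183 (blk 24, set 0) → L1-HIT  vc=[5]
8: 0x15d (blk 21, set 1) → MISS  vc=[5, 29]
9: 0x187 (blk 24, set 0) → L1-HIT  vc=[5, 29]
10: 0x159 (blk 21, set 1) → L1-HIT  vc=[5, 29]
11: 0x86 (blk 8, set 0) → MISS  vc=[5, 29, 24]
12: 0x18a (blk 24, set 0) → VC-HIT  vc=[5, 29, 8]
13: 0x18e (blk 24, set 0) → L1-HIT  vc=[5, 29, 8]
14: 0x56 (blk 5, set 1) → VC-HIT  vc=[21, 29, 8]
15: 0x95 (blk 9, set 1) → MISS  vc=[21, 29, 8, 5]
16: 0x59 (blk 5, set 1) → VC-HIT  vc=[21, 29, 8, 9]

OUTCOME = VC-HIT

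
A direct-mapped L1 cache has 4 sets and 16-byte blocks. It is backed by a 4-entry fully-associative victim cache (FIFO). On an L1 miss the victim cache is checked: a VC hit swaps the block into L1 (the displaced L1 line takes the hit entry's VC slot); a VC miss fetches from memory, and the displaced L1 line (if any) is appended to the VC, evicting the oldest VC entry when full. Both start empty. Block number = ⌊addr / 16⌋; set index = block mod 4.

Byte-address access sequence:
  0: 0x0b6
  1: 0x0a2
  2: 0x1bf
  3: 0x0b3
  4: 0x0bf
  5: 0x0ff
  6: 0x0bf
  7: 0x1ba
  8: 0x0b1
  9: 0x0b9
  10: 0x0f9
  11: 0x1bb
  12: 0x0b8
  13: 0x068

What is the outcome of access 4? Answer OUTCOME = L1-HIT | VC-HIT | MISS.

  [0] addr=0xb6 blk=11 s=3: MISS | VC []
  [1] addr=0xa2 blk=10 s=2: MISS | VC []
  [2] addr=0x1bf blk=27 s=3: MISS | VC [11]
  [3] addr=0xb3 blk=11 s=3: VC-HIT | VC [27]
  [4] addr=0xbf blk=11 s=3: L1-HIT | VC [27]
  [5] addr=0xff blk=15 s=3: MISS | VC [27, 11]
  [6] addr=0xbf blk=11 s=3: VC-HIT | VC [27, 15]
  [7] addr=0x1ba blk=27 s=3: VC-HIT | VC [11, 15]
  [8] addr=0xb1 blk=11 s=3: VC-HIT | VC [27, 15]
  [9] addr=0xb9 blk=11 s=3: L1-HIT | VC [27, 15]
  [10] addr=0xf9 blk=15 s=3: VC-HIT | VC [27, 11]
  [11] addr=0x1bb blk=27 s=3: VC-HIT | VC [15, 11]
  [12] addr=0xb8 blk=11 s=3: VC-HIT | VC [15, 27]
  [13] addr=0x68 blk=6 s=2: MISS | VC [15, 27, 10]

OUTCOME = L1-HIT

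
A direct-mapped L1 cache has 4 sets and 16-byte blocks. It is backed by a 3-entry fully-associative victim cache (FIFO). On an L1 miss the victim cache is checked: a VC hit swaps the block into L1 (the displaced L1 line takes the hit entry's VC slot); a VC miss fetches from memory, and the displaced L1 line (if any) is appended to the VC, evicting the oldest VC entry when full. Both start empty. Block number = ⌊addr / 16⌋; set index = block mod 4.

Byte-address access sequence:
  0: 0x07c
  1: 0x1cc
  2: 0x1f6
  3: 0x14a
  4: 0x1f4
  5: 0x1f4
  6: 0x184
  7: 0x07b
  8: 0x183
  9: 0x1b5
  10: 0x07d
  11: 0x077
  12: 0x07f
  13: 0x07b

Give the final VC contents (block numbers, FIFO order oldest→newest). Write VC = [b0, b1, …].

VC = [28, 20, 27]

0: 0x7c (blk 7, set 3) → MISS  vc=[]
1: 0x1cc (blk 28, set 0) → MISS  vc=[]
2: 0x1f6 (blk 31, set 3) → MISS  vc=[7]
3: 0x14a (blk 20, set 0) → MISS  vc=[7, 28]
4: 0x1f4 (blk 31, set 3) → L1-HIT  vc=[7, 28]
5: 0x1f4 (blk 31, set 3) → L1-HIT  vc=[7, 28]
6: 0x184 (blk 24, set 0) → MISS  vc=[7, 28, 20]
7: 0x7b (blk 7, set 3) → VC-HIT  vc=[31, 28, 20]
8: 0x183 (blk 24, set 0) → L1-HIT  vc=[31, 28, 20]
9: 0x1b5 (blk 27, set 3) → MISS  vc=[28, 20, 7]
10: 0x7d (blk 7, set 3) → VC-HIT  vc=[28, 20, 27]
11: 0x77 (blk 7, set 3) → L1-HIT  vc=[28, 20, 27]
12: 0x7f (blk 7, set 3) → L1-HIT  vc=[28, 20, 27]
13: 0x7b (blk 7, set 3) → L1-HIT  vc=[28, 20, 27]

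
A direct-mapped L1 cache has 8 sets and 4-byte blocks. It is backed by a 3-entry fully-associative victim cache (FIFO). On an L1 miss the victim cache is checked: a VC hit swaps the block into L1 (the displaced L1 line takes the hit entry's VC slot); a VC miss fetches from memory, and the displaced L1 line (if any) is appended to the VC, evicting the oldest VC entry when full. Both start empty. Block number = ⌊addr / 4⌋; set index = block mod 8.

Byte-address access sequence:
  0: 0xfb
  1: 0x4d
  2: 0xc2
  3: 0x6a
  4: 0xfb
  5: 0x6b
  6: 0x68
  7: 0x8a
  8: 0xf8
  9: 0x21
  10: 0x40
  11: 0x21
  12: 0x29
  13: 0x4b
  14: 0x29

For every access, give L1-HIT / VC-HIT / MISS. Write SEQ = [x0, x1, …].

SEQ = [MISS, MISS, MISS, MISS, L1-HIT, L1-HIT, L1-HIT, MISS, L1-HIT, MISS, MISS, VC-HIT, MISS, MISS, VC-HIT]

  [0] addr=0xfb blk=62 s=6: MISS | VC []
  [1] addr=0x4d blk=19 s=3: MISS | VC []
  [2] addr=0xc2 blk=48 s=0: MISS | VC []
  [3] addr=0x6a blk=26 s=2: MISS | VC []
  [4] addr=0xfb blk=62 s=6: L1-HIT | VC []
  [5] addr=0x6b blk=26 s=2: L1-HIT | VC []
  [6] addr=0x68 blk=26 s=2: L1-HIT | VC []
  [7] addr=0x8a blk=34 s=2: MISS | VC [26]
  [8] addr=0xf8 blk=62 s=6: L1-HIT | VC [26]
  [9] addr=0x21 blk=8 s=0: MISS | VC [26, 48]
  [10] addr=0x40 blk=16 s=0: MISS | VC [26, 48, 8]
  [11] addr=0x21 blk=8 s=0: VC-HIT | VC [26, 48, 16]
  [12] addr=0x29 blk=10 s=2: MISS | VC [48, 16, 34]
  [13] addr=0x4b blk=18 s=2: MISS | VC [16, 34, 10]
  [14] addr=0x29 blk=10 s=2: VC-HIT | VC [16, 34, 18]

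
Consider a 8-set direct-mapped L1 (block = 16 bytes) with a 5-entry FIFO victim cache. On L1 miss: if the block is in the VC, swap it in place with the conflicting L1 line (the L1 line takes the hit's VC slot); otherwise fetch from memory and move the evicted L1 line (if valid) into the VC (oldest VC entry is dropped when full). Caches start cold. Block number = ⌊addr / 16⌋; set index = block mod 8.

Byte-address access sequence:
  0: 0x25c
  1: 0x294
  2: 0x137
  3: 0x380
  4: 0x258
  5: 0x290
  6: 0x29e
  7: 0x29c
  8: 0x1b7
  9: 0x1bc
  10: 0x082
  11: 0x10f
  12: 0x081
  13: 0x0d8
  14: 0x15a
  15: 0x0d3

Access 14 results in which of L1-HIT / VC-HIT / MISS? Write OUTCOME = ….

OUTCOME = MISS

  [0] addr=0x25c blk=37 s=5: MISS | VC []
  [1] addr=0x294 blk=41 s=1: MISS | VC []
  [2] addr=0x137 blk=19 s=3: MISS | VC []
  [3] addr=0x380 blk=56 s=0: MISS | VC []
  [4] addr=0x258 blk=37 s=5: L1-HIT | VC []
  [5] addr=0x290 blk=41 s=1: L1-HIT | VC []
  [6] addr=0x29e blk=41 s=1: L1-HIT | VC []
  [7] addr=0x29c blk=41 s=1: L1-HIT | VC []
  [8] addr=0x1b7 blk=27 s=3: MISS | VC [19]
  [9] addr=0x1bc blk=27 s=3: L1-HIT | VC [19]
  [10] addr=0x82 blk=8 s=0: MISS | VC [19, 56]
  [11] addr=0x10f blk=16 s=0: MISS | VC [19, 56, 8]
  [12] addr=0x81 blk=8 s=0: VC-HIT | VC [19, 56, 16]
  [13] addr=0xd8 blk=13 s=5: MISS | VC [19, 56, 16, 37]
  [14] addr=0x15a blk=21 s=5: MISS | VC [19, 56, 16, 37, 13]
  [15] addr=0xd3 blk=13 s=5: VC-HIT | VC [19, 56, 16, 37, 21]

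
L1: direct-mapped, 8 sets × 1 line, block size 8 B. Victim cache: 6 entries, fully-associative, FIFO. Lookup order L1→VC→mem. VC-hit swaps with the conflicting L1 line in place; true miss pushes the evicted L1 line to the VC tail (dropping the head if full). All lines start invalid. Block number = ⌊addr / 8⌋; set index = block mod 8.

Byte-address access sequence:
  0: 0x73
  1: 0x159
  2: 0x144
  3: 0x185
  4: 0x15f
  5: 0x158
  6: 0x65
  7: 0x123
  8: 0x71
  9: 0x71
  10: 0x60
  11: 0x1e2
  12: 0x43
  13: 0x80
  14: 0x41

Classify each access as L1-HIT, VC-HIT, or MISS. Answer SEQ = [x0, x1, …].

#0 0x73→b14/s6 MISS; vc=[]
#1 0x159→b43/s3 MISS; vc=[]
#2 0x144→b40/s0 MISS; vc=[]
#3 0x185→b48/s0 MISS; vc=[40]
#4 0x15f→b43/s3 L1-HIT; vc=[40]
#5 0x158→b43/s3 L1-HIT; vc=[40]
#6 0x65→b12/s4 MISS; vc=[40]
#7 0x123→b36/s4 MISS; vc=[40,12]
#8 0x71→b14/s6 L1-HIT; vc=[40,12]
#9 0x71→b14/s6 L1-HIT; vc=[40,12]
#10 0x60→b12/s4 VC-HIT; vc=[40,36]
#11 0x1e2→b60/s4 MISS; vc=[40,36,12]
#12 0x43→b8/s0 MISS; vc=[40,36,12,48]
#13 0x80→b16/s0 MISS; vc=[40,36,12,48,8]
#14 0x41→b8/s0 VC-HIT; vc=[40,36,12,48,16]

SEQ = [MISS, MISS, MISS, MISS, L1-HIT, L1-HIT, MISS, MISS, L1-HIT, L1-HIT, VC-HIT, MISS, MISS, MISS, VC-HIT]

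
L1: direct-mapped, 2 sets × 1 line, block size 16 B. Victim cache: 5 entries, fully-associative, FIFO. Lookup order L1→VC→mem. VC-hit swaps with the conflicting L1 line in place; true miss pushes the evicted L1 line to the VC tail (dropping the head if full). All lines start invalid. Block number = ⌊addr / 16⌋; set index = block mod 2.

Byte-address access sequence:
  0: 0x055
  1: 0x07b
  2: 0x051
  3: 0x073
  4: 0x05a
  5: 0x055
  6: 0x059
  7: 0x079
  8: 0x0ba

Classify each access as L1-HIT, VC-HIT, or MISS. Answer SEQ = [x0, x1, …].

SEQ = [MISS, MISS, VC-HIT, VC-HIT, VC-HIT, L1-HIT, L1-HIT, VC-HIT, MISS]

#0 0x55→b5/s1 MISS; vc=[]
#1 0x7b→b7/s1 MISS; vc=[5]
#2 0x51→b5/s1 VC-HIT; vc=[7]
#3 0x73→b7/s1 VC-HIT; vc=[5]
#4 0x5a→b5/s1 VC-HIT; vc=[7]
#5 0x55→b5/s1 L1-HIT; vc=[7]
#6 0x59→b5/s1 L1-HIT; vc=[7]
#7 0x79→b7/s1 VC-HIT; vc=[5]
#8 0xba→b11/s1 MISS; vc=[5,7]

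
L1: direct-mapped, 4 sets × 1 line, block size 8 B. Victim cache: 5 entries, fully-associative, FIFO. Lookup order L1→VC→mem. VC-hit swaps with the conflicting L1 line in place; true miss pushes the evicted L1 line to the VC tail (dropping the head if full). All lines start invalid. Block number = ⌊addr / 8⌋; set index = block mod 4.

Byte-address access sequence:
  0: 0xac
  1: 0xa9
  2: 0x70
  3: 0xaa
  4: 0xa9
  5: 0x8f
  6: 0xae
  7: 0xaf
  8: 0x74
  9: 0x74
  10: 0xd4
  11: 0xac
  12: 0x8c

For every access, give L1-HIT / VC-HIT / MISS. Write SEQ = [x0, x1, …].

SEQ = [MISS, L1-HIT, MISS, L1-HIT, L1-HIT, MISS, VC-HIT, L1-HIT, L1-HIT, L1-HIT, MISS, L1-HIT, VC-HIT]

0: 0xac (blk 21, set 1) → MISS  vc=[]
1: 0xa9 (blk 21, set 1) → L1-HIT  vc=[]
2: 0x70 (blk 14, set 2) → MISS  vc=[]
3: 0xaa (blk 21, set 1) → L1-HIT  vc=[]
4: 0xa9 (blk 21, set 1) → L1-HIT  vc=[]
5: 0x8f (blk 17, set 1) → MISS  vc=[21]
6: 0xae (blk 21, set 1) → VC-HIT  vc=[17]
7: 0xaf (blk 21, set 1) → L1-HIT  vc=[17]
8: 0x74 (blk 14, set 2) → L1-HIT  vc=[17]
9: 0x74 (blk 14, set 2) → L1-HIT  vc=[17]
10: 0xd4 (blk 26, set 2) → MISS  vc=[17, 14]
11: 0xac (blk 21, set 1) → L1-HIT  vc=[17, 14]
12: 0x8c (blk 17, set 1) → VC-HIT  vc=[21, 14]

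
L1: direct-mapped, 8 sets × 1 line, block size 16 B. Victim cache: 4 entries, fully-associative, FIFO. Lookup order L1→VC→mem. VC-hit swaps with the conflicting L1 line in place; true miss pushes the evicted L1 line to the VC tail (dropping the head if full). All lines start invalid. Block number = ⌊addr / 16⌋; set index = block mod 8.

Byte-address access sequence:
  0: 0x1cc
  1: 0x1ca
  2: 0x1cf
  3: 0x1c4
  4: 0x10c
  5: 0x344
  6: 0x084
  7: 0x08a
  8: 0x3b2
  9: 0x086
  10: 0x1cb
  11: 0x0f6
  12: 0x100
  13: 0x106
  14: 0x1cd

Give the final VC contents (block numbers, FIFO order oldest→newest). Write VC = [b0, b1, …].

#0 0x1cc→b28/s4 MISS; vc=[]
#1 0x1ca→b28/s4 L1-HIT; vc=[]
#2 0x1cf→b28/s4 L1-HIT; vc=[]
#3 0x1c4→b28/s4 L1-HIT; vc=[]
#4 0x10c→b16/s0 MISS; vc=[]
#5 0x344→b52/s4 MISS; vc=[28]
#6 0x84→b8/s0 MISS; vc=[28,16]
#7 0x8a→b8/s0 L1-HIT; vc=[28,16]
#8 0x3b2→b59/s3 MISS; vc=[28,16]
#9 0x86→b8/s0 L1-HIT; vc=[28,16]
#10 0x1cb→b28/s4 VC-HIT; vc=[52,16]
#11 0xf6→b15/s7 MISS; vc=[52,16]
#12 0x100→b16/s0 VC-HIT; vc=[52,8]
#13 0x106→b16/s0 L1-HIT; vc=[52,8]
#14 0x1cd→b28/s4 L1-HIT; vc=[52,8]

VC = [52, 8]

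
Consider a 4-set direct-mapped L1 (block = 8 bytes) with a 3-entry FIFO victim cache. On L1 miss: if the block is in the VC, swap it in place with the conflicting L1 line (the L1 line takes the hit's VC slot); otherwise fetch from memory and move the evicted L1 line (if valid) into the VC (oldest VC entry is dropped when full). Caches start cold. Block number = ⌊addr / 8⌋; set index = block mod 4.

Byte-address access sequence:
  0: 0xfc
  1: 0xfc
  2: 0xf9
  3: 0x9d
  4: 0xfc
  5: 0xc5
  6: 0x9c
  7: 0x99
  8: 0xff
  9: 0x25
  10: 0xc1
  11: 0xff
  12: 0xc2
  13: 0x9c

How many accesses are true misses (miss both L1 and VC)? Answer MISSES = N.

MISSES = 4

  [0] addr=0xfc blk=31 s=3: MISS | VC []
  [1] addr=0xfc blk=31 s=3: L1-HIT | VC []
  [2] addr=0xf9 blk=31 s=3: L1-HIT | VC []
  [3] addr=0x9d blk=19 s=3: MISS | VC [31]
  [4] addr=0xfc blk=31 s=3: VC-HIT | VC [19]
  [5] addr=0xc5 blk=24 s=0: MISS | VC [19]
  [6] addr=0x9c blk=19 s=3: VC-HIT | VC [31]
  [7] addr=0x99 blk=19 s=3: L1-HIT | VC [31]
  [8] addr=0xff blk=31 s=3: VC-HIT | VC [19]
  [9] addr=0x25 blk=4 s=0: MISS | VC [19, 24]
  [10] addr=0xc1 blk=24 s=0: VC-HIT | VC [19, 4]
  [11] addr=0xff blk=31 s=3: L1-HIT | VC [19, 4]
  [12] addr=0xc2 blk=24 s=0: L1-HIT | VC [19, 4]
  [13] addr=0x9c blk=19 s=3: VC-HIT | VC [31, 4]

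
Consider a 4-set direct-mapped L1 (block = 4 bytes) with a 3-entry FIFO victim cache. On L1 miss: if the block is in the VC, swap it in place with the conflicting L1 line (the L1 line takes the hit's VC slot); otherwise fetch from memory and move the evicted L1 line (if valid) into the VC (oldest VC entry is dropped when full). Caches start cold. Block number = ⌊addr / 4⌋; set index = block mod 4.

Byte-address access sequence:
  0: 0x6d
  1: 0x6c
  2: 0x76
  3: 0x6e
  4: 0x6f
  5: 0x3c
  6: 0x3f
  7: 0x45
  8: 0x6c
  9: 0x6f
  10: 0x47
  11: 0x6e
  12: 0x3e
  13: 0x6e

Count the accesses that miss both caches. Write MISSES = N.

0: 0x6d (blk 27, set 3) → MISS  vc=[]
1: 0x6c (blk 27, set 3) → L1-HIT  vc=[]
2: 0x76 (blk 29, set 1) → MISS  vc=[]
3: 0x6e (blk 27, set 3) → L1-HIT  vc=[]
4: 0x6f (blk 27, set 3) → L1-HIT  vc=[]
5: 0x3c (blk 15, set 3) → MISS  vc=[27]
6: 0x3f (blk 15, set 3) → L1-HIT  vc=[27]
7: 0x45 (blk 17, set 1) → MISS  vc=[27, 29]
8: 0x6c (blk 27, set 3) → VC-HIT  vc=[15, 29]
9: 0x6f (blk 27, set 3) → L1-HIT  vc=[15, 29]
10: 0x47 (blk 17, set 1) → L1-HIT  vc=[15, 29]
11: 0x6e (blk 27, set 3) → L1-HIT  vc=[15, 29]
12: 0x3e (blk 15, set 3) → VC-HIT  vc=[27, 29]
13: 0x6e (blk 27, set 3) → VC-HIT  vc=[15, 29]

MISSES = 4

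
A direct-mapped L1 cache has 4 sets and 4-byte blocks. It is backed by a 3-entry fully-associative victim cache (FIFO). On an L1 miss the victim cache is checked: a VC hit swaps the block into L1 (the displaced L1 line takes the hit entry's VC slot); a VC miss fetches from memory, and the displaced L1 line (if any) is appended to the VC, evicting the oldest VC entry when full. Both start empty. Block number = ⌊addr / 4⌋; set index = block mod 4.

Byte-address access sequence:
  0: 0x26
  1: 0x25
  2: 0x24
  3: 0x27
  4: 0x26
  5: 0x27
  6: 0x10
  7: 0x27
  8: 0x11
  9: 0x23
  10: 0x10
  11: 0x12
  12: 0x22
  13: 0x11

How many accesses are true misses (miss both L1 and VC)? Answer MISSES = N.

0: 0x26 (blk 9, set 1) → MISS  vc=[]
1: 0x25 (blk 9, set 1) → L1-HIT  vc=[]
2: 0x24 (blk 9, set 1) → L1-HIT  vc=[]
3: 0x27 (blk 9, set 1) → L1-HIT  vc=[]
4: 0x26 (blk 9, set 1) → L1-HIT  vc=[]
5: 0x27 (blk 9, set 1) → L1-HIT  vc=[]
6: 0x10 (blk 4, set 0) → MISS  vc=[]
7: 0x27 (blk 9, set 1) → L1-HIT  vc=[]
8: 0x11 (blk 4, set 0) → L1-HIT  vc=[]
9: 0x23 (blk 8, set 0) → MISS  vc=[4]
10: 0x10 (blk 4, set 0) → VC-HIT  vc=[8]
11: 0x12 (blk 4, set 0) → L1-HIT  vc=[8]
12: 0x22 (blk 8, set 0) → VC-HIT  vc=[4]
13: 0x11 (blk 4, set 0) → VC-HIT  vc=[8]

MISSES = 3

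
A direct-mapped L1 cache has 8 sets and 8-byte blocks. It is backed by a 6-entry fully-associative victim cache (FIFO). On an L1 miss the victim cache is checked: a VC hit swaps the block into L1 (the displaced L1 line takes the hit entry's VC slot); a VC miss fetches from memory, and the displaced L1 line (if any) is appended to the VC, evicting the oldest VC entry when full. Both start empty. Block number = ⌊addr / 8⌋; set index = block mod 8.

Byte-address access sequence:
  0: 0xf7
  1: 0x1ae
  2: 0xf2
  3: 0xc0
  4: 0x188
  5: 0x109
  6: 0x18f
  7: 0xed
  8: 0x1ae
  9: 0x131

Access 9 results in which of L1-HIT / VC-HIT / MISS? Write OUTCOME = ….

OUTCOME = MISS

  [0] addr=0xf7 blk=30 s=6: MISS | VC []
  [1] addr=0x1ae blk=53 s=5: MISS | VC []
  [2] addr=0xf2 blk=30 s=6: L1-HIT | VC []
  [3] addr=0xc0 blk=24 s=0: MISS | VC []
  [4] addr=0x188 blk=49 s=1: MISS | VC []
  [5] addr=0x109 blk=33 s=1: MISS | VC [49]
  [6] addr=0x18f blk=49 s=1: VC-HIT | VC [33]
  [7] addr=0xed blk=29 s=5: MISS | VC [33, 53]
  [8] addr=0x1ae blk=53 s=5: VC-HIT | VC [33, 29]
  [9] addr=0x131 blk=38 s=6: MISS | VC [33, 29, 30]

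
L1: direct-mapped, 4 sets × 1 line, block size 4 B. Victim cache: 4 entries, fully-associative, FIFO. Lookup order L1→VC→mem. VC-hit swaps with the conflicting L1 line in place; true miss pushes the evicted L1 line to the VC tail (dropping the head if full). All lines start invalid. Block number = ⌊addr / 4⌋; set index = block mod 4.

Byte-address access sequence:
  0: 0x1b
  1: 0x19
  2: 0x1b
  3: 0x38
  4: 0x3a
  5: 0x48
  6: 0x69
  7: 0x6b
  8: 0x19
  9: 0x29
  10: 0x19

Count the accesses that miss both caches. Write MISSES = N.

#0 0x1b→b6/s2 MISS; vc=[]
#1 0x19→b6/s2 L1-HIT; vc=[]
#2 0x1b→b6/s2 L1-HIT; vc=[]
#3 0x38→b14/s2 MISS; vc=[6]
#4 0x3a→b14/s2 L1-HIT; vc=[6]
#5 0x48→b18/s2 MISS; vc=[6,14]
#6 0x69→b26/s2 MISS; vc=[6,14,18]
#7 0x6b→b26/s2 L1-HIT; vc=[6,14,18]
#8 0x19→b6/s2 VC-HIT; vc=[26,14,18]
#9 0x29→b10/s2 MISS; vc=[26,14,18,6]
#10 0x19→b6/s2 VC-HIT; vc=[26,14,18,10]

MISSES = 5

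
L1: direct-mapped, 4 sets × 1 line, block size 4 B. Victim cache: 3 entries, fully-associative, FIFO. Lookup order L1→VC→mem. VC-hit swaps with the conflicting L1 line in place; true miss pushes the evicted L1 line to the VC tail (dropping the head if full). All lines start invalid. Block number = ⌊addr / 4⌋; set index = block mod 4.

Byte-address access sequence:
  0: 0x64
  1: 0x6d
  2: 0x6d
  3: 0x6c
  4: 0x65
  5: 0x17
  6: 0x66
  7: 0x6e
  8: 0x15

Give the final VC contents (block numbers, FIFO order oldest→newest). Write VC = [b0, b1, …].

#0 0x64→b25/s1 MISS; vc=[]
#1 0x6d→b27/s3 MISS; vc=[]
#2 0x6d→b27/s3 L1-HIT; vc=[]
#3 0x6c→b27/s3 L1-HIT; vc=[]
#4 0x65→b25/s1 L1-HIT; vc=[]
#5 0x17→b5/s1 MISS; vc=[25]
#6 0x66→b25/s1 VC-HIT; vc=[5]
#7 0x6e→b27/s3 L1-HIT; vc=[5]
#8 0x15→b5/s1 VC-HIT; vc=[25]

VC = [25]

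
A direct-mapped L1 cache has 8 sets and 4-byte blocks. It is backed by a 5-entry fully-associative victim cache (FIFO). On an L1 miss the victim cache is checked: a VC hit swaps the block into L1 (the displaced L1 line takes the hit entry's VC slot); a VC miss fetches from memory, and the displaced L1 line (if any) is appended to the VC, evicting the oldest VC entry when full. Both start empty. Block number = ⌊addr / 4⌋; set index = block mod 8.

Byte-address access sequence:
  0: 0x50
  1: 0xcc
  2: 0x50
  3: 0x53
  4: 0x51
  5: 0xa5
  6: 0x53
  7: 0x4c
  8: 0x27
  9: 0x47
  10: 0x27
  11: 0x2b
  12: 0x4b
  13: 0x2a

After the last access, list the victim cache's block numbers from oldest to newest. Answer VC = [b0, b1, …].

VC = [51, 41, 17, 18]

0: 0x50 (blk 20, set 4) → MISS  vc=[]
1: 0xcc (blk 51, set 3) → MISS  vc=[]
2: 0x50 (blk 20, set 4) → L1-HIT  vc=[]
3: 0x53 (blk 20, set 4) → L1-HIT  vc=[]
4: 0x51 (blk 20, set 4) → L1-HIT  vc=[]
5: 0xa5 (blk 41, set 1) → MISS  vc=[]
6: 0x53 (blk 20, set 4) → L1-HIT  vc=[]
7: 0x4c (blk 19, set 3) → MISS  vc=[51]
8: 0x27 (blk 9, set 1) → MISS  vc=[51, 41]
9: 0x47 (blk 17, set 1) → MISS  vc=[51, 41, 9]
10: 0x27 (blk 9, set 1) → VC-HIT  vc=[51, 41, 17]
11: 0x2b (blk 10, set 2) → MISS  vc=[51, 41, 17]
12: 0x4b (blk 18, set 2) → MISS  vc=[51, 41, 17, 10]
13: 0x2a (blk 10, set 2) → VC-HIT  vc=[51, 41, 17, 18]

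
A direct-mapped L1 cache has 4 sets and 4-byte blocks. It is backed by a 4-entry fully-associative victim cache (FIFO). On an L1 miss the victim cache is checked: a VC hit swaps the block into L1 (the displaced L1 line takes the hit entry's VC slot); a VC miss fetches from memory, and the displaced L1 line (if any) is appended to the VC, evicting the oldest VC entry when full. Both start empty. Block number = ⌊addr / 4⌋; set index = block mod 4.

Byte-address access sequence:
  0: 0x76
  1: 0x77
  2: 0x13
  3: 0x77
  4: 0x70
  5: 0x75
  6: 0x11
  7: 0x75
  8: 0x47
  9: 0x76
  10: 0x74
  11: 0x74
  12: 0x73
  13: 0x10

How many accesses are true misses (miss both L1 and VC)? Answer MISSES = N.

  [0] addr=0x76 blk=29 s=1: MISS | VC []
  [1] addr=0x77 blk=29 s=1: L1-HIT | VC []
  [2] addr=0x13 blk=4 s=0: MISS | VC []
  [3] addr=0x77 blk=29 s=1: L1-HIT | VC []
  [4] addr=0x70 blk=28 s=0: MISS | VC [4]
  [5] addr=0x75 blk=29 s=1: L1-HIT | VC [4]
  [6] addr=0x11 blk=4 s=0: VC-HIT | VC [28]
  [7] addr=0x75 blk=29 s=1: L1-HIT | VC [28]
  [8] addr=0x47 blk=17 s=1: MISS | VC [28, 29]
  [9] addr=0x76 blk=29 s=1: VC-HIT | VC [28, 17]
  [10] addr=0x74 blk=29 s=1: L1-HIT | VC [28, 17]
  [11] addr=0x74 blk=29 s=1: L1-HIT | VC [28, 17]
  [12] addr=0x73 blk=28 s=0: VC-HIT | VC [4, 17]
  [13] addr=0x10 blk=4 s=0: VC-HIT | VC [28, 17]

MISSES = 4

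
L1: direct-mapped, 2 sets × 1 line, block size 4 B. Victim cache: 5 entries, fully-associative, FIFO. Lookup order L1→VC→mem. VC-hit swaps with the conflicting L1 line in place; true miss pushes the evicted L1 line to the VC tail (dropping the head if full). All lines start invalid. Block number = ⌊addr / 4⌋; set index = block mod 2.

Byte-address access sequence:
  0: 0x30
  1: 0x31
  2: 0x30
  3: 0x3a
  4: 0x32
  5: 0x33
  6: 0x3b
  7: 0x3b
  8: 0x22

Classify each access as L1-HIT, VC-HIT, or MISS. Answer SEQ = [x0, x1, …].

#0 0x30→b12/s0 MISS; vc=[]
#1 0x31→b12/s0 L1-HIT; vc=[]
#2 0x30→b12/s0 L1-HIT; vc=[]
#3 0x3a→b14/s0 MISS; vc=[12]
#4 0x32→b12/s0 VC-HIT; vc=[14]
#5 0x33→b12/s0 L1-HIT; vc=[14]
#6 0x3b→b14/s0 VC-HIT; vc=[12]
#7 0x3b→b14/s0 L1-HIT; vc=[12]
#8 0x22→b8/s0 MISS; vc=[12,14]

SEQ = [MISS, L1-HIT, L1-HIT, MISS, VC-HIT, L1-HIT, VC-HIT, L1-HIT, MISS]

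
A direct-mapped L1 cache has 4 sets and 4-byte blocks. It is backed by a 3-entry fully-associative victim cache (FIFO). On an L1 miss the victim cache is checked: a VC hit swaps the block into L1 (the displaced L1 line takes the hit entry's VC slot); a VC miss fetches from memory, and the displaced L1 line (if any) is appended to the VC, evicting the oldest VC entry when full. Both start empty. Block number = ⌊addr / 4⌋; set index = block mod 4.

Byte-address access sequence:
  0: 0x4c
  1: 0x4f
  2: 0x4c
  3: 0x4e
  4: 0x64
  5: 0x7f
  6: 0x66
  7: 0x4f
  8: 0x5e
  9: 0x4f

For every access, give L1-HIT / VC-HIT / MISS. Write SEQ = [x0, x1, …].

#0 0x4c→b19/s3 MISS; vc=[]
#1 0x4f→b19/s3 L1-HIT; vc=[]
#2 0x4c→b19/s3 L1-HIT; vc=[]
#3 0x4e→b19/s3 L1-HIT; vc=[]
#4 0x64→b25/s1 MISS; vc=[]
#5 0x7f→b31/s3 MISS; vc=[19]
#6 0x66→b25/s1 L1-HIT; vc=[19]
#7 0x4f→b19/s3 VC-HIT; vc=[31]
#8 0x5e→b23/s3 MISS; vc=[31,19]
#9 0x4f→b19/s3 VC-HIT; vc=[31,23]

SEQ = [MISS, L1-HIT, L1-HIT, L1-HIT, MISS, MISS, L1-HIT, VC-HIT, MISS, VC-HIT]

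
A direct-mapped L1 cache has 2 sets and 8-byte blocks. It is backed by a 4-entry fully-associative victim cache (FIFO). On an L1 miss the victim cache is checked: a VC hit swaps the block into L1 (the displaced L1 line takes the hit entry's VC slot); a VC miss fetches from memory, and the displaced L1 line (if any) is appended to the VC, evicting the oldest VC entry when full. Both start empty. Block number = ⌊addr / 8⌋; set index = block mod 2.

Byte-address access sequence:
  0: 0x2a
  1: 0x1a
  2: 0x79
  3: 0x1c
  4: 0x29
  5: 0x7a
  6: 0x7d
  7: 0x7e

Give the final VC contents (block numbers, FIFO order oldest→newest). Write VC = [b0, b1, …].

VC = [3, 5]

0: 0x2a (blk 5, set 1) → MISS  vc=[]
1: 0x1a (blk 3, set 1) → MISS  vc=[5]
2: 0x79 (blk 15, set 1) → MISS  vc=[5, 3]
3: 0x1c (blk 3, set 1) → VC-HIT  vc=[5, 15]
4: 0x29 (blk 5, set 1) → VC-HIT  vc=[3, 15]
5: 0x7a (blk 15, set 1) → VC-HIT  vc=[3, 5]
6: 0x7d (blk 15, set 1) → L1-HIT  vc=[3, 5]
7: 0x7e (blk 15, set 1) → L1-HIT  vc=[3, 5]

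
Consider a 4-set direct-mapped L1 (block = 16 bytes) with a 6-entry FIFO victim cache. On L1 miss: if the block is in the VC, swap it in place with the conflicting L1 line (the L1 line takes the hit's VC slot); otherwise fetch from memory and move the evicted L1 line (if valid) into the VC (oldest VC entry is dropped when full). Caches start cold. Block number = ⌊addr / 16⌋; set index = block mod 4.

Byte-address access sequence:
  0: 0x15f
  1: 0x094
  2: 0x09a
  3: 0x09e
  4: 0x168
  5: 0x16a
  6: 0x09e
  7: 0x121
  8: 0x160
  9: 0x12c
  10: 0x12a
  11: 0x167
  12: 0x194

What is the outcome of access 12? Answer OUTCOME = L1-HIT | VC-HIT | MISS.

OUTCOME = MISS

0: 0x15f (blk 21, set 1) → MISS  vc=[]
1: 0x94 (blk 9, set 1) → MISS  vc=[21]
2: 0x9a (blk 9, set 1) → L1-HIT  vc=[21]
3: 0x9e (blk 9, set 1) → L1-HIT  vc=[21]
4: 0x168 (blk 22, set 2) → MISS  vc=[21]
5: 0x16a (blk 22, set 2) → L1-HIT  vc=[21]
6: 0x9e (blk 9, set 1) → L1-HIT  vc=[21]
7: 0x121 (blk 18, set 2) → MISS  vc=[21, 22]
8: 0x160 (blk 22, set 2) → VC-HIT  vc=[21, 18]
9: 0x12c (blk 18, set 2) → VC-HIT  vc=[21, 22]
10: 0x12a (blk 18, set 2) → L1-HIT  vc=[21, 22]
11: 0x167 (blk 22, set 2) → VC-HIT  vc=[21, 18]
12: 0x194 (blk 25, set 1) → MISS  vc=[21, 18, 9]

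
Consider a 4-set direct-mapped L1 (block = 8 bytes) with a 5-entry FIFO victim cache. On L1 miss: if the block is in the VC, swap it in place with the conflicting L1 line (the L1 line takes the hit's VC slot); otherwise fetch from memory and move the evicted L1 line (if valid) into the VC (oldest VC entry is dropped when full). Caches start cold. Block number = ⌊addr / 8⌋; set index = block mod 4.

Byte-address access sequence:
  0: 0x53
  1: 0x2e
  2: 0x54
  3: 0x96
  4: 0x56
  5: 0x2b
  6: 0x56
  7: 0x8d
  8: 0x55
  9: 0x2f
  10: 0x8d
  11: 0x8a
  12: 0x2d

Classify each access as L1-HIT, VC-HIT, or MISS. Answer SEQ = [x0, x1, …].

SEQ = [MISS, MISS, L1-HIT, MISS, VC-HIT, L1-HIT, L1-HIT, MISS, L1-HIT, VC-HIT, VC-HIT, L1-HIT, VC-HIT]

  [0] addr=0x53 blk=10 s=2: MISS | VC []
  [1] addr=0x2e blk=5 s=1: MISS | VC []
  [2] addr=0x54 blk=10 s=2: L1-HIT | VC []
  [3] addr=0x96 blk=18 s=2: MISS | VC [10]
  [4] addr=0x56 blk=10 s=2: VC-HIT | VC [18]
  [5] addr=0x2b blk=5 s=1: L1-HIT | VC [18]
  [6] addr=0x56 blk=10 s=2: L1-HIT | VC [18]
  [7] addr=0x8d blk=17 s=1: MISS | VC [18, 5]
  [8] addr=0x55 blk=10 s=2: L1-HIT | VC [18, 5]
  [9] addr=0x2f blk=5 s=1: VC-HIT | VC [18, 17]
  [10] addr=0x8d blk=17 s=1: VC-HIT | VC [18, 5]
  [11] addr=0x8a blk=17 s=1: L1-HIT | VC [18, 5]
  [12] addr=0x2d blk=5 s=1: VC-HIT | VC [18, 17]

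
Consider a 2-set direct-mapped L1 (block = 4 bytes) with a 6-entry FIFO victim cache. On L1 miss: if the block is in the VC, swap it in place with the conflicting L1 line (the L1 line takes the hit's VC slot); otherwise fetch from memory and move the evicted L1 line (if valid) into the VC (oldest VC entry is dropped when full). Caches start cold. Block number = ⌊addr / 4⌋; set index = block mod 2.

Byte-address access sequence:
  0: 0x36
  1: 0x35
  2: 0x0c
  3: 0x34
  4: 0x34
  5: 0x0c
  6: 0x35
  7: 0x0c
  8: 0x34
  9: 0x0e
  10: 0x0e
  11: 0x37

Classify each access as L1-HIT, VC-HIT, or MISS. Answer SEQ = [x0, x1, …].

SEQ = [MISS, L1-HIT, MISS, VC-HIT, L1-HIT, VC-HIT, VC-HIT, VC-HIT, VC-HIT, VC-HIT, L1-HIT, VC-HIT]

  [0] addr=0x36 blk=13 s=1: MISS | VC []
  [1] addr=0x35 blk=13 s=1: L1-HIT | VC []
  [2] addr=0xc blk=3 s=1: MISS | VC [13]
  [3] addr=0x34 blk=13 s=1: VC-HIT | VC [3]
  [4] addr=0x34 blk=13 s=1: L1-HIT | VC [3]
  [5] addr=0xc blk=3 s=1: VC-HIT | VC [13]
  [6] addr=0x35 blk=13 s=1: VC-HIT | VC [3]
  [7] addr=0xc blk=3 s=1: VC-HIT | VC [13]
  [8] addr=0x34 blk=13 s=1: VC-HIT | VC [3]
  [9] addr=0xe blk=3 s=1: VC-HIT | VC [13]
  [10] addr=0xe blk=3 s=1: L1-HIT | VC [13]
  [11] addr=0x37 blk=13 s=1: VC-HIT | VC [3]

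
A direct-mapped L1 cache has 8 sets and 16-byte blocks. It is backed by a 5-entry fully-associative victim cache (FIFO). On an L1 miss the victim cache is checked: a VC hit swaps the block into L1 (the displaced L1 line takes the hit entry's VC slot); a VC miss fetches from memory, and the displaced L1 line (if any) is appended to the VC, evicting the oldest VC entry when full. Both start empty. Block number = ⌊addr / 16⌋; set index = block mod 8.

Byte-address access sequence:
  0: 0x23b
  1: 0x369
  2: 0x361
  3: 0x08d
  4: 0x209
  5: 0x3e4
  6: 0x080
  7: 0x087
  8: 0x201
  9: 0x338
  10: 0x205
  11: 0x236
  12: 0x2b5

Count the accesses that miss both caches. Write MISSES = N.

MISSES = 7

  [0] addr=0x23b blk=35 s=3: MISS | VC []
  [1] addr=0x369 blk=54 s=6: MISS | VC []
  [2] addr=0x361 blk=54 s=6: L1-HIT | VC []
  [3] addr=0x8d blk=8 s=0: MISS | VC []
  [4] addr=0x209 blk=32 s=0: MISS | VC [8]
  [5] addr=0x3e4 blk=62 s=6: MISS | VC [8, 54]
  [6] addr=0x80 blk=8 s=0: VC-HIT | VC [32, 54]
  [7] addr=0x87 blk=8 s=0: L1-HIT | VC [32, 54]
  [8] addr=0x201 blk=32 s=0: VC-HIT | VC [8, 54]
  [9] addr=0x338 blk=51 s=3: MISS | VC [8, 54, 35]
  [10] addr=0x205 blk=32 s=0: L1-HIT | VC [8, 54, 35]
  [11] addr=0x236 blk=35 s=3: VC-HIT | VC [8, 54, 51]
  [12] addr=0x2b5 blk=43 s=3: MISS | VC [8, 54, 51, 35]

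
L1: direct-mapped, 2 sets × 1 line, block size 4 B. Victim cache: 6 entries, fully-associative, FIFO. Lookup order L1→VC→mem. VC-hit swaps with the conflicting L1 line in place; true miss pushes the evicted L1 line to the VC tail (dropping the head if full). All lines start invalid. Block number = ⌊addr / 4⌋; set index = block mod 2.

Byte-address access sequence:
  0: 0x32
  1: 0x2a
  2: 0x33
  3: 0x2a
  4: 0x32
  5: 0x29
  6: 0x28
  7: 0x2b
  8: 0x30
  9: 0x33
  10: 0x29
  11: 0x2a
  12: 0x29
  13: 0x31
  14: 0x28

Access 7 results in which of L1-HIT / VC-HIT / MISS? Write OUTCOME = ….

  [0] addr=0x32 blk=12 s=0: MISS | VC []
  [1] addr=0x2a blk=10 s=0: MISS | VC [12]
  [2] addr=0x33 blk=12 s=0: VC-HIT | VC [10]
  [3] addr=0x2a blk=10 s=0: VC-HIT | VC [12]
  [4] addr=0x32 blk=12 s=0: VC-HIT | VC [10]
  [5] addr=0x29 blk=10 s=0: VC-HIT | VC [12]
  [6] addr=0x28 blk=10 s=0: L1-HIT | VC [12]
  [7] addr=0x2b blk=10 s=0: L1-HIT | VC [12]
  [8] addr=0x30 blk=12 s=0: VC-HIT | VC [10]
  [9] addr=0x33 blk=12 s=0: L1-HIT | VC [10]
  [10] addr=0x29 blk=10 s=0: VC-HIT | VC [12]
  [11] addr=0x2a blk=10 s=0: L1-HIT | VC [12]
  [12] addr=0x29 blk=10 s=0: L1-HIT | VC [12]
  [13] addr=0x31 blk=12 s=0: VC-HIT | VC [10]
  [14] addr=0x28 blk=10 s=0: VC-HIT | VC [12]

OUTCOME = L1-HIT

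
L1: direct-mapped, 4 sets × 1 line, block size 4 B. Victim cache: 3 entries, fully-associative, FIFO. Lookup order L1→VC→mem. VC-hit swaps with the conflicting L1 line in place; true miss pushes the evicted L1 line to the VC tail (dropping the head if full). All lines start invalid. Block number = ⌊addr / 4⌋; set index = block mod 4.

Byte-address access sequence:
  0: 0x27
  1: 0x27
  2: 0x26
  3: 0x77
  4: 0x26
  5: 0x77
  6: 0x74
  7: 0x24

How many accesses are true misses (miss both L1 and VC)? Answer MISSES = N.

0: 0x27 (blk 9, set 1) → MISS  vc=[]
1: 0x27 (blk 9, set 1) → L1-HIT  vc=[]
2: 0x26 (blk 9, set 1) → L1-HIT  vc=[]
3: 0x77 (blk 29, set 1) → MISS  vc=[9]
4: 0x26 (blk 9, set 1) → VC-HIT  vc=[29]
5: 0x77 (blk 29, set 1) → VC-HIT  vc=[9]
6: 0x74 (blk 29, set 1) → L1-HIT  vc=[9]
7: 0x24 (blk 9, set 1) → VC-HIT  vc=[29]

MISSES = 2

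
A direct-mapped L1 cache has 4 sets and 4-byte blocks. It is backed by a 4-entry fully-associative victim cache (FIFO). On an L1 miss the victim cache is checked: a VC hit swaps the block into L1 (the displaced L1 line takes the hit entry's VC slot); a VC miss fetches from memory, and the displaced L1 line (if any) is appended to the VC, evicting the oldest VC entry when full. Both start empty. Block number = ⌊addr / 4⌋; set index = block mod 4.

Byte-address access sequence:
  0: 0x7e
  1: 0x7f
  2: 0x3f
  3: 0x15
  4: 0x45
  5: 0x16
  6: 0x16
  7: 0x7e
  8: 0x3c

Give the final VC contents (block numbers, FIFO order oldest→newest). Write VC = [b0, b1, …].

0: 0x7e (blk 31, set 3) → MISS  vc=[]
1: 0x7f (blk 31, set 3) → L1-HIT  vc=[]
2: 0x3f (blk 15, set 3) → MISS  vc=[31]
3: 0x15 (blk 5, set 1) → MISS  vc=[31]
4: 0x45 (blk 17, set 1) → MISS  vc=[31, 5]
5: 0x16 (blk 5, set 1) → VC-HIT  vc=[31, 17]
6: 0x16 (blk 5, set 1) → L1-HIT  vc=[31, 17]
7: 0x7e (blk 31, set 3) → VC-HIT  vc=[15, 17]
8: 0x3c (blk 15, set 3) → VC-HIT  vc=[31, 17]

VC = [31, 17]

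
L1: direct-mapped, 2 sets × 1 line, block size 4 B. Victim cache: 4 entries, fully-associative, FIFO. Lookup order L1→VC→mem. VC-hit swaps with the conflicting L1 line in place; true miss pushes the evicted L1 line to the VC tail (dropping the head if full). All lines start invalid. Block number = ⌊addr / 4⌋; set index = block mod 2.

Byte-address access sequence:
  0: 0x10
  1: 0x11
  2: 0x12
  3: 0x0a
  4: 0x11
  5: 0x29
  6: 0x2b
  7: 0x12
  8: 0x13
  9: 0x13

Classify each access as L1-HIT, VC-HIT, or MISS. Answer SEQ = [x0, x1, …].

SEQ = [MISS, L1-HIT, L1-HIT, MISS, VC-HIT, MISS, L1-HIT, VC-HIT, L1-HIT, L1-HIT]

  [0] addr=0x10 blk=4 s=0: MISS | VC []
  [1] addr=0x11 blk=4 s=0: L1-HIT | VC []
  [2] addr=0x12 blk=4 s=0: L1-HIT | VC []
  [3] addr=0xa blk=2 s=0: MISS | VC [4]
  [4] addr=0x11 blk=4 s=0: VC-HIT | VC [2]
  [5] addr=0x29 blk=10 s=0: MISS | VC [2, 4]
  [6] addr=0x2b blk=10 s=0: L1-HIT | VC [2, 4]
  [7] addr=0x12 blk=4 s=0: VC-HIT | VC [2, 10]
  [8] addr=0x13 blk=4 s=0: L1-HIT | VC [2, 10]
  [9] addr=0x13 blk=4 s=0: L1-HIT | VC [2, 10]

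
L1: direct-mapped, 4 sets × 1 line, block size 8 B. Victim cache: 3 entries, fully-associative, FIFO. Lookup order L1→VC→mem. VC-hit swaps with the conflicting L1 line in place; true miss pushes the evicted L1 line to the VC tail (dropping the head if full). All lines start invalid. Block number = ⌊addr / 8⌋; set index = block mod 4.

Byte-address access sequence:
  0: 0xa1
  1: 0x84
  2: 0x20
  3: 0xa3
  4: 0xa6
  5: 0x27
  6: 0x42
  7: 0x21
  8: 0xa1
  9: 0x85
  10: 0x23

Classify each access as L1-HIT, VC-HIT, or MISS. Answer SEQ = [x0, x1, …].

SEQ = [MISS, MISS, MISS, VC-HIT, L1-HIT, VC-HIT, MISS, VC-HIT, VC-HIT, VC-HIT, VC-HIT]

#0 0xa1→b20/s0 MISS; vc=[]
#1 0x84→b16/s0 MISS; vc=[20]
#2 0x20→b4/s0 MISS; vc=[20,16]
#3 0xa3→b20/s0 VC-HIT; vc=[4,16]
#4 0xa6→b20/s0 L1-HIT; vc=[4,16]
#5 0x27→b4/s0 VC-HIT; vc=[20,16]
#6 0x42→b8/s0 MISS; vc=[20,16,4]
#7 0x21→b4/s0 VC-HIT; vc=[20,16,8]
#8 0xa1→b20/s0 VC-HIT; vc=[4,16,8]
#9 0x85→b16/s0 VC-HIT; vc=[4,20,8]
#10 0x23→b4/s0 VC-HIT; vc=[16,20,8]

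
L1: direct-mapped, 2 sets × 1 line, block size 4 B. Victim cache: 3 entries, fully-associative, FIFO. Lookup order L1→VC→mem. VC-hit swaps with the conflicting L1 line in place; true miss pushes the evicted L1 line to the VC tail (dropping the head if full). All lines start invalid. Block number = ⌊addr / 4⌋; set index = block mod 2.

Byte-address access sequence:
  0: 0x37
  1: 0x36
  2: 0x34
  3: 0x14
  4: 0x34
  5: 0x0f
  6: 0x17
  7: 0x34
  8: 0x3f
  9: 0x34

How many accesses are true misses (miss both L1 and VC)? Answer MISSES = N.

MISSES = 4

  [0] addr=0x37 blk=13 s=1: MISS | VC []
  [1] addr=0x36 blk=13 s=1: L1-HIT | VC []
  [2] addr=0x34 blk=13 s=1: L1-HIT | VC []
  [3] addr=0x14 blk=5 s=1: MISS | VC [13]
  [4] addr=0x34 blk=13 s=1: VC-HIT | VC [5]
  [5] addr=0xf blk=3 s=1: MISS | VC [5, 13]
  [6] addr=0x17 blk=5 s=1: VC-HIT | VC [3, 13]
  [7] addr=0x34 blk=13 s=1: VC-HIT | VC [3, 5]
  [8] addr=0x3f blk=15 s=1: MISS | VC [3, 5, 13]
  [9] addr=0x34 blk=13 s=1: VC-HIT | VC [3, 5, 15]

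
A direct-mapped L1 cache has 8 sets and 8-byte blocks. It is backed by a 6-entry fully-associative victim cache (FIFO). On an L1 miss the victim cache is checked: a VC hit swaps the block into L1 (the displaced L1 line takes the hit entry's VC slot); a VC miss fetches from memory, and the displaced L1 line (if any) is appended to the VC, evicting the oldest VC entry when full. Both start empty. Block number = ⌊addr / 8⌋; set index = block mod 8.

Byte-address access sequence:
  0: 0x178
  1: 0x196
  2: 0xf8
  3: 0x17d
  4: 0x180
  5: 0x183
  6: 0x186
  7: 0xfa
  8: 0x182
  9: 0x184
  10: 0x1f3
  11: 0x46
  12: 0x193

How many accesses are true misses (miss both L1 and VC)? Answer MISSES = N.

MISSES = 6

0: 0x178 (blk 47, set 7) → MISS  vc=[]
1: 0x196 (blk 50, set 2) → MISS  vc=[]
2: 0xf8 (blk 31, set 7) → MISS  vc=[47]
3: 0x17d (blk 47, set 7) → VC-HIT  vc=[31]
4: 0x180 (blk 48, set 0) → MISS  vc=[31]
5: 0x183 (blk 48, set 0) → L1-HIT  vc=[31]
6: 0x186 (blk 48, set 0) → L1-HIT  vc=[31]
7: 0xfa (blk 31, set 7) → VC-HIT  vc=[47]
8: 0x182 (blk 48, set 0) → L1-HIT  vc=[47]
9: 0x184 (blk 48, set 0) → L1-HIT  vc=[47]
10: 0x1f3 (blk 62, set 6) → MISS  vc=[47]
11: 0x46 (blk 8, set 0) → MISS  vc=[47, 48]
12: 0x193 (blk 50, set 2) → L1-HIT  vc=[47, 48]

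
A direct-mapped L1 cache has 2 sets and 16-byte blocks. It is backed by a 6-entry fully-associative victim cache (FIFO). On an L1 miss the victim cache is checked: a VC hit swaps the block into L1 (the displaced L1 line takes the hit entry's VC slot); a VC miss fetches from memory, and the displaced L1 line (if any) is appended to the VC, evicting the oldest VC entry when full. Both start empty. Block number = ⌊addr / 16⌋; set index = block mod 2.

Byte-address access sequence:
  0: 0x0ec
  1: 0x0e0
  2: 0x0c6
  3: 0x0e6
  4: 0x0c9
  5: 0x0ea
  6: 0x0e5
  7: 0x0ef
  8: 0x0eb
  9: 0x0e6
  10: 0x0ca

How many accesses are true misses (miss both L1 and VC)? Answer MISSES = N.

MISSES = 2

#0 0xec→b14/s0 MISS; vc=[]
#1 0xe0→b14/s0 L1-HIT; vc=[]
#2 0xc6→b12/s0 MISS; vc=[14]
#3 0xe6→b14/s0 VC-HIT; vc=[12]
#4 0xc9→b12/s0 VC-HIT; vc=[14]
#5 0xea→b14/s0 VC-HIT; vc=[12]
#6 0xe5→b14/s0 L1-HIT; vc=[12]
#7 0xef→b14/s0 L1-HIT; vc=[12]
#8 0xeb→b14/s0 L1-HIT; vc=[12]
#9 0xe6→b14/s0 L1-HIT; vc=[12]
#10 0xca→b12/s0 VC-HIT; vc=[14]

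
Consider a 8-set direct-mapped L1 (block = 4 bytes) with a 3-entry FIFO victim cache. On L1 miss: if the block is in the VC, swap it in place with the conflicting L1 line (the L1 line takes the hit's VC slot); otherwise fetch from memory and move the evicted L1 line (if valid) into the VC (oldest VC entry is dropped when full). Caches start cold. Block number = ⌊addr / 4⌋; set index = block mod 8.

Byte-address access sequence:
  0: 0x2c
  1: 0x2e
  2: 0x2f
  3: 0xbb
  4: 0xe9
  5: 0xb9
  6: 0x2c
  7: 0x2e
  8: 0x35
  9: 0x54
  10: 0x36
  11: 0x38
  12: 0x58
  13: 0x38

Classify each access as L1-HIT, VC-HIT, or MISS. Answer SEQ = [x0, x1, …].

SEQ = [MISS, L1-HIT, L1-HIT, MISS, MISS, L1-HIT, L1-HIT, L1-HIT, MISS, MISS, VC-HIT, MISS, MISS, VC-HIT]

0: 0x2c (blk 11, set 3) → MISS  vc=[]
1: 0x2e (blk 11, set 3) → L1-HIT  vc=[]
2: 0x2f (blk 11, set 3) → L1-HIT  vc=[]
3: 0xbb (blk 46, set 6) → MISS  vc=[]
4: 0xe9 (blk 58, set 2) → MISS  vc=[]
5: 0xb9 (blk 46, set 6) → L1-HIT  vc=[]
6: 0x2c (blk 11, set 3) → L1-HIT  vc=[]
7: 0x2e (blk 11, set 3) → L1-HIT  vc=[]
8: 0x35 (blk 13, set 5) → MISS  vc=[]
9: 0x54 (blk 21, set 5) → MISS  vc=[13]
10: 0x36 (blk 13, set 5) → VC-HIT  vc=[21]
11: 0x38 (blk 14, set 6) → MISS  vc=[21, 46]
12: 0x58 (blk 22, set 6) → MISS  vc=[21, 46, 14]
13: 0x38 (blk 14, set 6) → VC-HIT  vc=[21, 46, 22]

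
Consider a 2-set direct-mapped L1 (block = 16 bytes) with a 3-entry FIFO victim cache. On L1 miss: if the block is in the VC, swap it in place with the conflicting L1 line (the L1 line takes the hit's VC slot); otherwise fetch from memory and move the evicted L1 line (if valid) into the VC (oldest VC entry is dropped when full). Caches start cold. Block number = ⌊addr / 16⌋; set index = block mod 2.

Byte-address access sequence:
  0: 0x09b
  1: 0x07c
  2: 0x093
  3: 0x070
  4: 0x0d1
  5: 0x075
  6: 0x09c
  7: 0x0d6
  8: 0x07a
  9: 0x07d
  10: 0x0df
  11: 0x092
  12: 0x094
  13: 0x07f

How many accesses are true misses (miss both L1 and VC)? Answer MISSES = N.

MISSES = 3

0: 0x9b (blk 9, set 1) → MISS  vc=[]
1: 0x7c (blk 7, set 1) → MISS  vc=[9]
2: 0x93 (blk 9, set 1) → VC-HIT  vc=[7]
3: 0x70 (blk 7, set 1) → VC-HIT  vc=[9]
4: 0xd1 (blk 13, set 1) → MISS  vc=[9, 7]
5: 0x75 (blk 7, set 1) → VC-HIT  vc=[9, 13]
6: 0x9c (blk 9, set 1) → VC-HIT  vc=[7, 13]
7: 0xd6 (blk 13, set 1) → VC-HIT  vc=[7, 9]
8: 0x7a (blk 7, set 1) → VC-HIT  vc=[13, 9]
9: 0x7d (blk 7, set 1) → L1-HIT  vc=[13, 9]
10: 0xdf (blk 13, set 1) → VC-HIT  vc=[7, 9]
11: 0x92 (blk 9, set 1) → VC-HIT  vc=[7, 13]
12: 0x94 (blk 9, set 1) → L1-HIT  vc=[7, 13]
13: 0x7f (blk 7, set 1) → VC-HIT  vc=[9, 13]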